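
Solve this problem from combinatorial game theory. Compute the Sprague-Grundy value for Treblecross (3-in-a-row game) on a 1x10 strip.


Treblecross: place X on empty cells; 3-in-a-row wins.
Playing within two cells of an existing X lets the opponent win at once, so sensible play treats the cells i-2..i+2 around each X as dead. The player left with no safe cell loses, so this is a normal-play take-away game on strips of safe cells.
Placing X at cell i (0-indexed) of a strip of k safe cells leaves independent strips of sizes max(0, i-2) and max(0, k-i-3). Hence G(k) = mex{ G(max(0,i-2)) XOR G(max(0,k-i-3)) : 0 <= i < k }, with G(0) = 0.
G(1): splits (0,0):0^0=0 -> mex({0}) = 1
G(2): splits (0,0):0^0=0 -> mex({0}) = 1
G(3): splits (0,0):0^0=0 -> mex({0}) = 1
G(4): splits (0,1):0^1=1 (0,0):0^0=0 -> mex({0, 1}) = 2
G(5): splits (0,2):0^1=1 (0,1):0^1=1 (0,0):0^0=0 -> mex({0, 1}) = 2
G(6) = mex({1}) = 0
G(7) = mex({0, 1, 2}) = 3
G(8) = mex({0, 1, 2}) = 3
G(9) = mex({0, 2}) = 1
G(10) = mex({0, 2, 3}) = 1
Therefore G(10) = 1.

1


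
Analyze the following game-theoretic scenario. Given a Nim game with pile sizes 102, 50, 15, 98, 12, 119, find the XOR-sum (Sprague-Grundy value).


We need the XOR (exclusive or) of all pile sizes.
After XOR-ing pile 1 (size 102): 0 XOR 102 = 102
After XOR-ing pile 2 (size 50): 102 XOR 50 = 84
After XOR-ing pile 3 (size 15): 84 XOR 15 = 91
After XOR-ing pile 4 (size 98): 91 XOR 98 = 57
After XOR-ing pile 5 (size 12): 57 XOR 12 = 53
After XOR-ing pile 6 (size 119): 53 XOR 119 = 66
The Nim-value of this position is 66.

66


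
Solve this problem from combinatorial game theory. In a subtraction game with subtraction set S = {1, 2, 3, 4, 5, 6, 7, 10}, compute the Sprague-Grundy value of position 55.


The subtraction set is S = {1, 2, 3, 4, 5, 6, 7, 10}.
G(k) = mex{ G(k - s) : s in S, s <= k }. We compute iteratively: G(0) = 0.
G(1) = mex({0}) = 1
G(2) = mex({0, 1}) = 2
G(3) = mex({0, 1, 2}) = 3
G(4) = mex({0, 1, 2, 3}) = 4
G(5) = mex({0, 1, 2, 3, 4}) = 5
G(6) = mex({0, 1, 2, 3, 4, 5}) = 6
G(7) = mex({0, 1, 2, 3, 4, 5, 6}) = 7
G(8) = mex({1, 2, 3, 4, 5, 6, 7}) = 0
G(9) = mex({0, 2, 3, 4, 5, 6, 7}) = 1
G(10) = mex({0, 1, 3, 4, 5, 6, 7}) = 2
G(11) = mex({0, 1, 2, 4, 5, 6, 7}) = 3
G(12) = mex({0, 1, 2, 3, 5, 6, 7}) = 4
G(13) = mex({0, 1, 2, 3, 4, 6, 7}) = 5
G(14) = mex({0, 1, 2, 3, 4, 5, 7}) = 6
G(15) = mex({0, 1, 2, 3, 4, 5, 6}) = 7
G(16) = mex({1, 2, 3, 4, 5, 6, 7}) = 0
G(17) = mex({0, 2, 3, 4, 5, 6, 7}) = 1
Observe that G(8)..G(17) = 0, 1, 2, 3, 4, 5, 6, 7, 0, 1 repeats G(0)..G(9) = 0, 1, 2, 3, 4, 5, 6, 7, 0, 1.
For k >= max(S) = 10, G(k) is determined by the previous 10 values G(k-10)..G(k-1); a window of 10 consecutive values has recurred shifted by 8, so by induction G(k + 8) = G(k) for all k >= 0: the sequence is periodic from the start with period 8.
One period: G(0..7) = 0, 1, 2, 3, 4, 5, 6, 7.
55 mod 8 = 7, so G(55) = G(7) = 7.

7


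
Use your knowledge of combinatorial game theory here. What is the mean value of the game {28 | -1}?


Game = {28 | -1}, a switch {a | b} with numbers a > b.
Its thermograph has left wall a - t and right wall b + t, which meet at t = (a - b)/2, where both equal (a + b)/2. So the mast (mean value) is at (a + b)/2.
Mean = (28 + (-1))/2 = 27/2 = 27/2

27/2


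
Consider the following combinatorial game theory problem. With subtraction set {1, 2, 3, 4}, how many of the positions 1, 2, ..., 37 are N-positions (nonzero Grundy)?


Subtraction set S = {1, 2, 3, 4}, so G(n) = n mod 5.
G(n) = 0 when n is a multiple of 5.
Multiples of 5 in [1, 37]: 7
N-positions (nonzero Grundy) = 37 - 7 = 30

30


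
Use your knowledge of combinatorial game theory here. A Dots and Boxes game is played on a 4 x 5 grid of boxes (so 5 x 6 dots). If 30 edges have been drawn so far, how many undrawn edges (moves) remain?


Grid: 4 x 5 boxes, i.e. 5 rows and 6 columns of dots.
Horizontal edges: (rows + 1) * cols = 5 * 5 = 25
Vertical edges: rows * (cols + 1) = 4 * 6 = 24
Total edges: 25 + 24 = 49
Edges drawn: 30
Remaining: 49 - 30 = 19

19


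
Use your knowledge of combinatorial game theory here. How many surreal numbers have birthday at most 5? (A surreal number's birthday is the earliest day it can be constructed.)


Day 0: {|} = 0 is born. Count = 1.
Day n: the number of surreal numbers born by day n is 2^(n+1) - 1.
By day 0: 2^1 - 1 = 1
By day 1: 2^2 - 1 = 3
By day 2: 2^3 - 1 = 7
By day 3: 2^4 - 1 = 15
By day 4: 2^5 - 1 = 31
By day 5: 2^6 - 1 = 63
By day 5: 63 surreal numbers.

63


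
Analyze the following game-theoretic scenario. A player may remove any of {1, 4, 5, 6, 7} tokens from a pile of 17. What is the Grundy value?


The subtraction set is S = {1, 4, 5, 6, 7}.
G(k) = mex{ G(k - s) : s in S, s <= k }. We compute iteratively: G(0) = 0.
G(1) = mex({0}) = 1
G(2) = mex({1}) = 0
G(3) = mex({0}) = 1
G(4) = mex({0, 1}) = 2
G(5) = mex({0, 1, 2}) = 3
G(6) = mex({0, 1, 3}) = 2
G(7) = mex({0, 1, 2}) = 3
G(8) = mex({0, 1, 2, 3}) = 4
G(9) = mex({0, 1, 2, 3, 4}) = 5
G(10) = mex({1, 2, 3, 5}) = 0
G(11) = mex({0, 2, 3}) = 1
G(12) = mex({1, 2, 3, 4}) = 0
G(13) = mex({0, 2, 3, 4, 5}) = 1
G(14) = mex({0, 1, 3, 4, 5}) = 2
G(15) = mex({0, 1, 2, 4, 5}) = 3
G(16) = mex({0, 1, 3, 5}) = 2
Observe that G(10)..G(16) = 0, 1, 0, 1, 2, 3, 2 repeats G(0)..G(6) = 0, 1, 0, 1, 2, 3, 2.
For k >= max(S) = 7, G(k) is determined by the previous 7 values G(k-7)..G(k-1); a window of 7 consecutive values has recurred shifted by 10, so by induction G(k + 10) = G(k) for all k >= 0: the sequence is periodic from the start with period 10.
One period: G(0..9) = 0, 1, 0, 1, 2, 3, 2, 3, 4, 5.
17 mod 10 = 7, so G(17) = G(7) = 3.

3


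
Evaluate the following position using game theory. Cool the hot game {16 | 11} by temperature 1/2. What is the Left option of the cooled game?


Original game: {16 | 11} (a switch {a | b} with a > b).
Cooling by t (for t below the temperature (a - b)/2 = 5/2) taxes each move by t: {a | b} cooled by t is {a - t | b + t}.
Cooling amount: t = 1/2
Cooled Left option: 16 - 1/2 = 31/2
Cooled Right option: 11 + 1/2 = 23/2
Cooled game: {31/2 | 23/2}
Left option = 31/2

31/2


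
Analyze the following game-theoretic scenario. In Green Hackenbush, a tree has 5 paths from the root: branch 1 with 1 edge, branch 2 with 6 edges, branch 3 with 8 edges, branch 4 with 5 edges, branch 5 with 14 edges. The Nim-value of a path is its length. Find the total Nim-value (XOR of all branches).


The tree has 5 branches from the ground vertex.
In Green Hackenbush, the Nim-value of a simple path of length k is k.
Branch 1: length 1, Nim-value = 1
Branch 2: length 6, Nim-value = 6
Branch 3: length 8, Nim-value = 8
Branch 4: length 5, Nim-value = 5
Branch 5: length 14, Nim-value = 14
Total Nim-value = XOR of all branch values:
0 XOR 1 = 1
1 XOR 6 = 7
7 XOR 8 = 15
15 XOR 5 = 10
10 XOR 14 = 4
Nim-value of the tree = 4

4


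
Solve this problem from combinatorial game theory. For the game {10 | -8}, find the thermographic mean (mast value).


Game = {10 | -8}, a switch {a | b} with numbers a > b.
Its thermograph has left wall a - t and right wall b + t, which meet at t = (a - b)/2, where both equal (a + b)/2. So the mast (mean value) is at (a + b)/2.
Mean = (10 + (-8))/2 = 2/2 = 1

1


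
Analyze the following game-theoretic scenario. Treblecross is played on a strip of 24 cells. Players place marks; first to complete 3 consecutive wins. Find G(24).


Treblecross: place X on empty cells; 3-in-a-row wins.
Playing within two cells of an existing X lets the opponent win at once, so sensible play treats the cells i-2..i+2 around each X as dead. The player left with no safe cell loses, so this is a normal-play take-away game on strips of safe cells.
Placing X at cell i (0-indexed) of a strip of k safe cells leaves independent strips of sizes max(0, i-2) and max(0, k-i-3). Hence G(k) = mex{ G(max(0,i-2)) XOR G(max(0,k-i-3)) : 0 <= i < k }, with G(0) = 0.
G(1): splits (0,0):0^0=0 -> mex({0}) = 1
G(2): splits (0,0):0^0=0 -> mex({0}) = 1
G(3): splits (0,0):0^0=0 -> mex({0}) = 1
G(4): splits (0,1):0^1=1 (0,0):0^0=0 -> mex({0, 1}) = 2
G(5): splits (0,2):0^1=1 (0,1):0^1=1 (0,0):0^0=0 -> mex({0, 1}) = 2
G(6) = mex({1}) = 0
G(7) = mex({0, 1, 2}) = 3
G(8) = mex({0, 1, 2}) = 3
G(9) = mex({0, 2}) = 1
G(10) = mex({0, 2, 3}) = 1
G(11) = mex({0, 3}) = 1
G(12) = mex({1, 3}) = 0
G(13) = mex({0, 1, 2, 3}) = 4
G(14) = mex({0, 1, 2}) = 3
G(15) = mex({0, 1, 2}) = 3
G(16) = mex({0, 1, 2, 4}) = 3
G(17) = mex({0, 1, 3, 4}) = 2
G(18) = mex({0, 1, 3, 4}) = 2
G(19) = mex({0, 1, 3, 5}) = 2
G(20) = mex({0, 1, 2, 3, 5}) = 4
G(21) = mex({0, 1, 2, 3, 5}) = 4
G(22) = mex({1, 2, 6}) = 0
G(23) = mex({0, 1, 2, 3, 4, 6}) = 5
G(24) = mex({0, 1, 2, 3, 4}) = 5
Therefore G(24) = 5.

5


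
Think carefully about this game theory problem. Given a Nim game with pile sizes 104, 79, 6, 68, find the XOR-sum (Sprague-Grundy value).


We need the XOR (exclusive or) of all pile sizes.
After XOR-ing pile 1 (size 104): 0 XOR 104 = 104
After XOR-ing pile 2 (size 79): 104 XOR 79 = 39
After XOR-ing pile 3 (size 6): 39 XOR 6 = 33
After XOR-ing pile 4 (size 68): 33 XOR 68 = 101
The Nim-value of this position is 101.

101


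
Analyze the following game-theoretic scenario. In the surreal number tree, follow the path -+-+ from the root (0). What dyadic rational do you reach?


Sign expansion: -+-+
Rule: track bounds (lo, hi), initially (-inf, +inf). On '+', the current value becomes lo and we move to the simplest number in (value, hi): value + 1 if hi = +inf, otherwise the midpoint (value + hi)/2. On '-', the current value becomes hi and we move to value - 1 if lo = -inf, otherwise the midpoint (lo + value)/2.
Start at 0.
Step 1: sign = -, move left. Bounds: (-inf, 0). Value = -1
Step 2: sign = +, move right. Bounds: (-1, 0). Value = -1/2
Step 3: sign = -, move left. Bounds: (-1, -1/2). Value = -3/4
Step 4: sign = +, move right. Bounds: (-3/4, -1/2). Value = -5/8
The surreal number with sign expansion -+-+ is -5/8.

-5/8


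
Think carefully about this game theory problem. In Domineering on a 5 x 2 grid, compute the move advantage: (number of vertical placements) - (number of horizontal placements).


Board is 5 x 2 (rows x cols).
Left (vertical) placements: (rows-1) * cols = 4 * 2 = 8
Right (horizontal) placements: rows * (cols-1) = 5 * 1 = 5
Advantage = Left - Right = 8 - 5 = 3

3


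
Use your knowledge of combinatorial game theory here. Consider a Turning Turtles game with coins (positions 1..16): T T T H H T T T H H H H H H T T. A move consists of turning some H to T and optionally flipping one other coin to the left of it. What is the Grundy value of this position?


Coins: T T T H H T T T H H H H H H T T
Key fact: a single head at position k behaves exactly like a Nim heap of size k (turning it to T and optionally flipping a coin at j < k corresponds to moving the heap from k to j, or to 0), and heads combine as a disjunctive sum (two heads at the same place would cancel, matching j XOR j = 0). So the Nim-value is the XOR of the 1-indexed positions of the heads.
Face-up positions (1-indexed): [4, 5, 9, 10, 11, 12, 13, 14]
XOR 0 with 4: 0 XOR 4 = 4
XOR 4 with 5: 4 XOR 5 = 1
XOR 1 with 9: 1 XOR 9 = 8
XOR 8 with 10: 8 XOR 10 = 2
XOR 2 with 11: 2 XOR 11 = 9
XOR 9 with 12: 9 XOR 12 = 5
XOR 5 with 13: 5 XOR 13 = 8
XOR 8 with 14: 8 XOR 14 = 6
Nim-value = 6

6


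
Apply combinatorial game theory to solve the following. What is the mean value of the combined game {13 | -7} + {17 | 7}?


G1 = {13 | -7}, G2 = {17 | 7}
Each is a switch {a | b} with numbers a > b; its mean value is (a + b)/2, and mean value is additive over game sums: m(G1 + G2) = m(G1) + m(G2).
Mean of G1 = (13 + (-7))/2 = 6/2 = 3
Mean of G2 = (17 + (7))/2 = 24/2 = 12
Mean of G1 + G2 = 3 + 12 = 15

15


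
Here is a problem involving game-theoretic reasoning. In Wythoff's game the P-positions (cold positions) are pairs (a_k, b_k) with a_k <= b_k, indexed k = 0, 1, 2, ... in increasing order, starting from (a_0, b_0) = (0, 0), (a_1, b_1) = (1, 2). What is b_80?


By Wythoff's theorem, a_k = floor(k * phi) and b_k = floor(k * phi^2) = a_k + k, where phi = (1 + sqrt(5))/2 is the golden ratio.
phi = (1 + sqrt(5))/2 = 1.618034
phi^2 = phi + 1 = 2.618034
k = 80
k * phi^2 = 80 * 2.618034 = 209.442719
b_80 = floor(k * phi^2) = 209 (check: a_80 + k = 129 + 80 = 209)

209


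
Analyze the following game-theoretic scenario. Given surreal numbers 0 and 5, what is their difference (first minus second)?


x = 0, y = 5
x - y = 0 - 5 = -5

-5


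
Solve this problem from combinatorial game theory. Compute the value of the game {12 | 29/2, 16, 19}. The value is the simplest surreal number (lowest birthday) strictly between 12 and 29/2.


Left options: {12}, max = 12
Right options: {29/2, 16, 19}, min = 29/2
All options are numbers and max(Left) < min(Right), so by the simplicity theorem the value is the simplest (earliest-born) number strictly between 12 and 29/2.
Integers 13 through 14 all lie strictly between 12 and 29/2.
Among integers, the simplest (lowest birthday = smallest |n|; 0 is born on day 0, +-n on day n) is 13.
No non-integer in the interval can be simpler: if x is a non-integer in the interval, then floor(x) or ceil(x) also lies in the interval (the interval contains an integer), and both are proper prefixes of x's sign expansion, i.e. born earlier. So the game value is 13.
Game value = 13

13


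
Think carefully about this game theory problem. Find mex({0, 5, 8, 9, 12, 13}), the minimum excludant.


Set = {0, 5, 8, 9, 12, 13}
0 is in the set.
1 is NOT in the set. This is the mex.
mex = 1

1


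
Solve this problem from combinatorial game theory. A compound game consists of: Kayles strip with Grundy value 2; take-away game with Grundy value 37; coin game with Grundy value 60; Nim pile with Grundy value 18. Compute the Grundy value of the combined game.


By the Sprague-Grundy theorem, the Grundy value of a sum of games is the XOR of individual Grundy values.
Kayles strip: Grundy value = 2. Running XOR: 0 XOR 2 = 2
take-away game: Grundy value = 37. Running XOR: 2 XOR 37 = 39
coin game: Grundy value = 60. Running XOR: 39 XOR 60 = 27
Nim pile: Grundy value = 18. Running XOR: 27 XOR 18 = 9
The combined Grundy value is 9.

9


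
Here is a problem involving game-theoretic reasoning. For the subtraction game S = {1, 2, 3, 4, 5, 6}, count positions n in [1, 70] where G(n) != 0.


Subtraction set S = {1, 2, 3, 4, 5, 6}, so G(n) = n mod 7.
G(n) = 0 when n is a multiple of 7.
Multiples of 7 in [1, 70]: 10
N-positions (nonzero Grundy) = 70 - 10 = 60

60


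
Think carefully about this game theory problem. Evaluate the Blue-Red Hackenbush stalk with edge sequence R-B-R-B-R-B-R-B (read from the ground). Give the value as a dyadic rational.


Edges (from ground): R-B-R-B-R-B-R-B
By Berlekamp's sign-expansion rule, a Blue-Red Hackenbush stalk has the value of the surreal number whose sign sequence is the edge sequence with B -> + and R -> -.
Sign sequence: -+-+-+-+
Trace the sign expansion in the surreal number tree, starting from 0:
Edge 1: R (sign -) -> bounds (-inf, 0), value = -1
Edge 2: B (sign +) -> bounds (-1, 0), value = -1/2
Edge 3: R (sign -) -> bounds (-1, -1/2), value = -3/4
Edge 4: B (sign +) -> bounds (-3/4, -1/2), value = -5/8
Edge 5: R (sign -) -> bounds (-3/4, -5/8), value = -11/16
Edge 6: B (sign +) -> bounds (-11/16, -5/8), value = -21/32
Edge 7: R (sign -) -> bounds (-11/16, -21/32), value = -43/64
Edge 8: B (sign +) -> bounds (-43/64, -21/32), value = -85/128
Game value = -85/128

-85/128


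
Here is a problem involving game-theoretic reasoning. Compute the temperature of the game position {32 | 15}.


The game is {32 | 15}, a switch {a | b} with numbers a > b.
Cooling {a | b} by t gives {a - t | b + t}, which stops being hot when a - t = b + t, i.e. at t = (a - b)/2. So the temperature of a switch is (a - b)/2.
Temperature = (Left option - Right option) / 2
= (32 - (15)) / 2
= 17 / 2
= 17/2

17/2


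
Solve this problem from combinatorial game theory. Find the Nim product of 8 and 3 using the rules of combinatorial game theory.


Nim multiplication is bilinear over XOR: (u XOR v) * w = (u*w) XOR (v*w).
So we split each operand into its bit components and XOR the pairwise Nim products.
8 = 8 (as XOR of powers of 2).
3 = 1 + 2 (as XOR of powers of 2).
Using the standard Nim-product table on single bits:
  2*2 = 3,   2*4 = 8,   2*8 = 12,
  4*4 = 6,   4*8 = 11,  8*8 = 13,
and  1*x = x (identity), k*l = l*k (commutative).
Pairwise Nim products:
  8 * 1 = 8
  8 * 2 = 12
XOR them: 8 XOR 12 = 4.
Result: 8 * 3 = 4 (in Nim).

4


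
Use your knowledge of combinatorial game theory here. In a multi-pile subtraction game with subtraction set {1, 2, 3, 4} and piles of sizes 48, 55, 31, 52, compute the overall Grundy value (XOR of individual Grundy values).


Subtraction set: {1, 2, 3, 4}
For this subtraction set, G(n) = n mod 5 (period = max + 1 = 5).
Pile 1 (size 48): G(48) = 48 mod 5 = 3
Pile 2 (size 55): G(55) = 55 mod 5 = 0
Pile 3 (size 31): G(31) = 31 mod 5 = 1
Pile 4 (size 52): G(52) = 52 mod 5 = 2
Total Grundy value = XOR of all: 3 XOR 0 XOR 1 XOR 2 = 0

0


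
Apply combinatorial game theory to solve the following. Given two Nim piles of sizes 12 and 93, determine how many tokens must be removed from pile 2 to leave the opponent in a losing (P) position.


Piles: 12 and 93
Current XOR: 12 XOR 93 = 81 (non-zero, so this is an N-position).
To make the XOR zero, we need to find a move that balances the piles.
For pile 2 (size 93): target = 93 XOR 81 = 12
We reduce pile 2 from 93 to 12.
Tokens removed: 93 - 12 = 81
Verification: 12 XOR 12 = 0

81


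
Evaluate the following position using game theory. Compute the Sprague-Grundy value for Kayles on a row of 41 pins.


Kayles: a move removes 1 or 2 adjacent pins from a contiguous row.
Removing pins from a row of k leaves two independent rows (a, b) with a + b = k - 1 (one pin) or a + b = k - 2 (two pins); an end removal gives a = 0.
By Sprague-Grundy, G(k) = mex{ G(a) XOR G(b) } over all these splits. G(0) = 0.
G(1): splits (0,0):0^0=0 -> mex({0}) = 1
G(2): splits (0,1):0^1=1 (0,0):0^0=0 -> mex({0, 1}) = 2
G(3): splits (0,2):0^2=2 (1,1):1^1=0 (0,1):0^1=1 -> mex({0, 1, 2}) = 3
G(4): splits (0,3):0^3=3 (1,2):1^2=3 (0,2):0^2=2 (1,1):1^1=0 -> mex({0, 2, 3}) = 1
G(5): splits (0,4):0^1=1 (1,3):1^3=2 (2,2):2^2=0 (0,3):0^3=3 (1,2):1^2=3 -> mex({0, 1, 2, 3}) = 4
G(6) = mex({0, 1, 2, 4}) = 3
G(7) = mex({0, 1, 3, 4, 5}) = 2
G(8) = mex({0, 2, 3, 5, 6}) = 1
G(9) = mex({0, 1, 2, 3, 6, 7}) = 4
G(10) = mex({0, 1, 3, 4, 5, 7}) = 2
G(11) = mex({0, 1, 2, 3, 4, 5}) = 6
G(12) = mex({0, 1, 2, 3, 5, 6, 7}) = 4
G(13) = mex({0, 2, 3, 4, 6, 7}) = 1
G(14) = mex({0, 1, 4, 5, 6, 7}) = 2
G(15) = mex({0, 1, 2, 3, 4, 5, 6}) = 7
G(16) = mex({0, 2, 3, 5, 6, 7}) = 1
G(17) = mex({0, 1, 2, 3, 5, 6, 7}) = 4
G(18) = mex({0, 1, 2, 4, 5, 6}) = 3
G(19) = mex({0, 1, 3, 4, 5, 7}) = 2
G(20) = mex({0, 2, 3, 4, 5, 6, 7}) = 1
G(21) = mex({0, 1, 2, 3, 5, 6, 7}) = 4
G(22) = mex({0, 1, 2, 3, 4, 5, 7}) = 6
G(23) = mex({0, 1, 2, 3, 4, 5, 6}) = 7
G(24) = mex({0, 1, 2, 3, 5, 6, 7}) = 4
G(25) = mex({0, 2, 3, 4, 6, 7}) = 1
G(26) = mex({0, 1, 3, 4, 5, 6, 7}) = 2
G(27) = mex({0, 1, 2, 3, 4, 5, 6, 7}) = 8
G(28) = mex({0, 1, 2, 3, 4, 6, 7, 8}) = 5
G(29) = mex({0, 1, 2, 3, 5, 6, 7, 8, 9}) = 4
G(30) = mex({0, 1, 2, 3, 4, 5, 6, 9, 10}) = 7
G(31) = mex({0, 1, 3, 4, 5, 7, 10, 11}) = 2
G(32) = mex({0, 2, 3, 4, 5, 6, 7, 9, 11}) = 1
G(33) = mex({0, 1, 2, 3, 4, 5, 6, 7, 9, 12}) = 8
G(34) = mex({0, 1, 2, 3, 4, 5, 7, 8, 11, 12}) = 6
G(35) = mex({0, 1, 2, 3, 4, 5, 6, 8, 9, 10, 11}) = 7
G(36) = mex({0, 1, 2, 3, 5, 6, 7, 9, 10}) = 4
G(37) = mex({0, 2, 3, 4, 6, 7, 9, 10, 11, 12}) = 1
G(38) = mex({0, 1, 3, 4, 5, 6, 7, 9, 10, 11, 12}) = 2
G(39) = mex({0, 1, 2, 4, 5, 6, 7, 9, 10, 12, 14}) = 3
G(40) = mex({0, 2, 3, 4, 6, 7, 11, 12, 14}) = 1
G(41) = mex({0, 1, 2, 3, 5, 6, 7, 9, 10, 11, 12}) = 4
Therefore G(41) = 4.

4


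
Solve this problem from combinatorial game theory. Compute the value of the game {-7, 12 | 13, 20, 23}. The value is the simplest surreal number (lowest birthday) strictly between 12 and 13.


Left options: {-7, 12}, max = 12
Right options: {13, 20, 23}, min = 13
All options are numbers and max(Left) < min(Right), so by the simplicity theorem the value is the simplest (earliest-born) number strictly between 12 and 13.
No integer lies strictly between 12 and 13, so the value is the dyadic rational m/2^k in the interval with the smallest k (then m odd); search k = 1, 2, ...:
Denominator 2: 25/2 lies strictly between 12 and 13 -- found.
The simplest number in the interval is 25/2.
Game value = 25/2

25/2


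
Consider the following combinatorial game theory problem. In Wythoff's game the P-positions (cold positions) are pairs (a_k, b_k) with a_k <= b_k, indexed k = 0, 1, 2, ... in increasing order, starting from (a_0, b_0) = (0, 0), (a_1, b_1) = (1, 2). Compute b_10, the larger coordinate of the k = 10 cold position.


By Wythoff's theorem, a_k = floor(k * phi) and b_k = floor(k * phi^2) = a_k + k, where phi = (1 + sqrt(5))/2 is the golden ratio.
phi = (1 + sqrt(5))/2 = 1.618034
phi^2 = phi + 1 = 2.618034
k = 10
k * phi^2 = 10 * 2.618034 = 26.180340
b_10 = floor(k * phi^2) = 26 (check: a_10 + k = 16 + 10 = 26)

26


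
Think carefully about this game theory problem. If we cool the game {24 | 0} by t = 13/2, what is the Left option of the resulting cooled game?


Original game: {24 | 0} (a switch {a | b} with a > b).
Cooling by t (for t below the temperature (a - b)/2 = 12) taxes each move by t: {a | b} cooled by t is {a - t | b + t}.
Cooling amount: t = 13/2
Cooled Left option: 24 - 13/2 = 35/2
Cooled Right option: 0 + 13/2 = 13/2
Cooled game: {35/2 | 13/2}
Left option = 35/2

35/2


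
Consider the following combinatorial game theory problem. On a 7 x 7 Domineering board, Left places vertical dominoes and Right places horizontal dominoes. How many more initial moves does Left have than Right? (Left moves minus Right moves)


Board is 7 x 7 (rows x cols).
Left (vertical) placements: (rows-1) * cols = 6 * 7 = 42
Right (horizontal) placements: rows * (cols-1) = 7 * 6 = 42
Advantage = Left - Right = 42 - 42 = 0

0


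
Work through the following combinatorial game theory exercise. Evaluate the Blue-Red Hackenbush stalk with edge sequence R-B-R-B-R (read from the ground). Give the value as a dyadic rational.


Edges (from ground): R-B-R-B-R
By Berlekamp's sign-expansion rule, a Blue-Red Hackenbush stalk has the value of the surreal number whose sign sequence is the edge sequence with B -> + and R -> -.
Sign sequence: -+-+-
Trace the sign expansion in the surreal number tree, starting from 0:
Edge 1: R (sign -) -> bounds (-inf, 0), value = -1
Edge 2: B (sign +) -> bounds (-1, 0), value = -1/2
Edge 3: R (sign -) -> bounds (-1, -1/2), value = -3/4
Edge 4: B (sign +) -> bounds (-3/4, -1/2), value = -5/8
Edge 5: R (sign -) -> bounds (-3/4, -5/8), value = -11/16
Game value = -11/16

-11/16


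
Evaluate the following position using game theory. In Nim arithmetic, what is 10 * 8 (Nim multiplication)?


Nim multiplication is bilinear over XOR: (u XOR v) * w = (u*w) XOR (v*w).
So we split each operand into its bit components and XOR the pairwise Nim products.
10 = 2 + 8 (as XOR of powers of 2).
8 = 8 (as XOR of powers of 2).
Using the standard Nim-product table on single bits:
  2*2 = 3,   2*4 = 8,   2*8 = 12,
  4*4 = 6,   4*8 = 11,  8*8 = 13,
and  1*x = x (identity), k*l = l*k (commutative).
Pairwise Nim products:
  2 * 8 = 12
  8 * 8 = 13
XOR them: 12 XOR 13 = 1.
Result: 10 * 8 = 1 (in Nim).

1


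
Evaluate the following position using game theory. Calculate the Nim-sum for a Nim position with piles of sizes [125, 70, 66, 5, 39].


We need the XOR (exclusive or) of all pile sizes.
After XOR-ing pile 1 (size 125): 0 XOR 125 = 125
After XOR-ing pile 2 (size 70): 125 XOR 70 = 59
After XOR-ing pile 3 (size 66): 59 XOR 66 = 121
After XOR-ing pile 4 (size 5): 121 XOR 5 = 124
After XOR-ing pile 5 (size 39): 124 XOR 39 = 91
The Nim-value of this position is 91.

91


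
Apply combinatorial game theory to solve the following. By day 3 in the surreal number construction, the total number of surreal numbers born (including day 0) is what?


Day 0: {|} = 0 is born. Count = 1.
Day n: the number of surreal numbers born by day n is 2^(n+1) - 1.
By day 0: 2^1 - 1 = 1
By day 1: 2^2 - 1 = 3
By day 2: 2^3 - 1 = 7
By day 3: 2^4 - 1 = 15
By day 3: 15 surreal numbers.

15


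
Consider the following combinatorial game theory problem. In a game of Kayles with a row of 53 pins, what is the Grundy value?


Kayles: a move removes 1 or 2 adjacent pins from a contiguous row.
Removing pins from a row of k leaves two independent rows (a, b) with a + b = k - 1 (one pin) or a + b = k - 2 (two pins); an end removal gives a = 0.
By Sprague-Grundy, G(k) = mex{ G(a) XOR G(b) } over all these splits. G(0) = 0.
G(1): splits (0,0):0^0=0 -> mex({0}) = 1
G(2): splits (0,1):0^1=1 (0,0):0^0=0 -> mex({0, 1}) = 2
G(3): splits (0,2):0^2=2 (1,1):1^1=0 (0,1):0^1=1 -> mex({0, 1, 2}) = 3
G(4): splits (0,3):0^3=3 (1,2):1^2=3 (0,2):0^2=2 (1,1):1^1=0 -> mex({0, 2, 3}) = 1
G(5): splits (0,4):0^1=1 (1,3):1^3=2 (2,2):2^2=0 (0,3):0^3=3 (1,2):1^2=3 -> mex({0, 1, 2, 3}) = 4
G(6) = mex({0, 1, 2, 4}) = 3
G(7) = mex({0, 1, 3, 4, 5}) = 2
G(8) = mex({0, 2, 3, 5, 6}) = 1
G(9) = mex({0, 1, 2, 3, 6, 7}) = 4
G(10) = mex({0, 1, 3, 4, 5, 7}) = 2
G(11) = mex({0, 1, 2, 3, 4, 5}) = 6
G(12) = mex({0, 1, 2, 3, 5, 6, 7}) = 4
G(13) = mex({0, 2, 3, 4, 6, 7}) = 1
G(14) = mex({0, 1, 4, 5, 6, 7}) = 2
G(15) = mex({0, 1, 2, 3, 4, 5, 6}) = 7
G(16) = mex({0, 2, 3, 5, 6, 7}) = 1
G(17) = mex({0, 1, 2, 3, 5, 6, 7}) = 4
G(18) = mex({0, 1, 2, 4, 5, 6}) = 3
G(19) = mex({0, 1, 3, 4, 5, 7}) = 2
G(20) = mex({0, 2, 3, 4, 5, 6, 7}) = 1
G(21) = mex({0, 1, 2, 3, 5, 6, 7}) = 4
G(22) = mex({0, 1, 2, 3, 4, 5, 7}) = 6
G(23) = mex({0, 1, 2, 3, 4, 5, 6}) = 7
G(24) = mex({0, 1, 2, 3, 5, 6, 7}) = 4
G(25) = mex({0, 2, 3, 4, 6, 7}) = 1
G(26) = mex({0, 1, 3, 4, 5, 6, 7}) = 2
G(27) = mex({0, 1, 2, 3, 4, 5, 6, 7}) = 8
G(28) = mex({0, 1, 2, 3, 4, 6, 7, 8}) = 5
G(29) = mex({0, 1, 2, 3, 5, 6, 7, 8, 9}) = 4
G(30) = mex({0, 1, 2, 3, 4, 5, 6, 9, 10}) = 7
G(31) = mex({0, 1, 3, 4, 5, 7, 10, 11}) = 2
G(32) = mex({0, 2, 3, 4, 5, 6, 7, 9, 11}) = 1
G(33) = mex({0, 1, 2, 3, 4, 5, 6, 7, 9, 12}) = 8
G(34) = mex({0, 1, 2, 3, 4, 5, 7, 8, 11, 12}) = 6
G(35) = mex({0, 1, 2, 3, 4, 5, 6, 8, 9, 10, 11}) = 7
G(36) = mex({0, 1, 2, 3, 5, 6, 7, 9, 10}) = 4
G(37) = mex({0, 2, 3, 4, 6, 7, 9, 10, 11, 12}) = 1
G(38) = mex({0, 1, 3, 4, 5, 6, 7, 9, 10, 11, 12}) = 2
G(39) = mex({0, 1, 2, 4, 5, 6, 7, 9, 10, 12, 14}) = 3
G(40) = mex({0, 2, 3, 4, 6, 7, 11, 12, 14}) = 1
G(41) = mex({0, 1, 2, 3, 5, 6, 7, 9, 10, 11, 12}) = 4
G(42) = mex({0, 1, 2, 3, 4, 5, 6, 9, 10}) = 7
G(43) = mex({0, 1, 3, 4, 5, 7, 9, 10, 12, 15}) = 2
G(44) = mex({0, 2, 3, 4, 5, 6, 7, 9, 10, 12, 15}) = 1
G(45) = mex({0, 1, 2, 3, 4, 5, 6, 7, 9, 10, 12, 14}) = 8
G(46) = mex({0, 1, 3, 4, 5, 7, 8, 11, 12, 14}) = 2
G(47) = mex({0, 1, 2, 3, 4, 5, 6, 8, 9, 10, 11, 12}) = 7
G(48) = mex({0, 1, 2, 3, 5, 6, 7, 9, 10}) = 4
G(49) = mex({0, 2, 3, 4, 6, 7, 9, 10, 11, 12, 15}) = 1
G(50) = mex({0, 1, 4, 5, 6, 7, 9, 11, 12, 14, 15}) = 2
G(51) = mex({0, 1, 2, 3, 4, 5, 6, 7, 9, 12, 14, 15}) = 8
G(52) = mex({0, 2, 3, 4, 5, 6, 7, 8, 11, 12, 15}) = 1
G(53) = mex({0, 1, 2, 3, 5, 6, 7, 8, 9, 10, 11, 12}) = 4
Therefore G(53) = 4.

4


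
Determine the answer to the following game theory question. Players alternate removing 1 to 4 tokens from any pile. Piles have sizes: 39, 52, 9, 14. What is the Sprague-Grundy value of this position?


Subtraction set: {1, 2, 3, 4}
For this subtraction set, G(n) = n mod 5 (period = max + 1 = 5).
Pile 1 (size 39): G(39) = 39 mod 5 = 4
Pile 2 (size 52): G(52) = 52 mod 5 = 2
Pile 3 (size 9): G(9) = 9 mod 5 = 4
Pile 4 (size 14): G(14) = 14 mod 5 = 4
Total Grundy value = XOR of all: 4 XOR 2 XOR 4 XOR 4 = 6

6


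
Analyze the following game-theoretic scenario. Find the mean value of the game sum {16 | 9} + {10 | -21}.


G1 = {16 | 9}, G2 = {10 | -21}
Each is a switch {a | b} with numbers a > b; its mean value is (a + b)/2, and mean value is additive over game sums: m(G1 + G2) = m(G1) + m(G2).
Mean of G1 = (16 + (9))/2 = 25/2 = 25/2
Mean of G2 = (10 + (-21))/2 = -11/2 = -11/2
Mean of G1 + G2 = 25/2 + -11/2 = 7

7


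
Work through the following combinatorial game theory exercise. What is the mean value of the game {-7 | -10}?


Game = {-7 | -10}, a switch {a | b} with numbers a > b.
Its thermograph has left wall a - t and right wall b + t, which meet at t = (a - b)/2, where both equal (a + b)/2. So the mast (mean value) is at (a + b)/2.
Mean = (-7 + (-10))/2 = -17/2 = -17/2

-17/2


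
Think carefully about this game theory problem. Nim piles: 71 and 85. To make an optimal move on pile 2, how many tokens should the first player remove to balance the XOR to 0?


Piles: 71 and 85
Current XOR: 71 XOR 85 = 18 (non-zero, so this is an N-position).
To make the XOR zero, we need to find a move that balances the piles.
For pile 2 (size 85): target = 85 XOR 18 = 71
We reduce pile 2 from 85 to 71.
Tokens removed: 85 - 71 = 14
Verification: 71 XOR 71 = 0

14


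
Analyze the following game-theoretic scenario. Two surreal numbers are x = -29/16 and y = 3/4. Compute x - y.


x = -29/16, y = 3/4
Converting to common denominator: 16
x = -29/16, y = 12/16
x - y = -29/16 - 3/4 = -41/16

-41/16


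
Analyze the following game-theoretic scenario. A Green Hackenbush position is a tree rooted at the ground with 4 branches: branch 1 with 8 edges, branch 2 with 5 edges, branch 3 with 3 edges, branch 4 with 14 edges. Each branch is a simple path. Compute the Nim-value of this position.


The tree has 4 branches from the ground vertex.
In Green Hackenbush, the Nim-value of a simple path of length k is k.
Branch 1: length 8, Nim-value = 8
Branch 2: length 5, Nim-value = 5
Branch 3: length 3, Nim-value = 3
Branch 4: length 14, Nim-value = 14
Total Nim-value = XOR of all branch values:
0 XOR 8 = 8
8 XOR 5 = 13
13 XOR 3 = 14
14 XOR 14 = 0
Nim-value of the tree = 0

0


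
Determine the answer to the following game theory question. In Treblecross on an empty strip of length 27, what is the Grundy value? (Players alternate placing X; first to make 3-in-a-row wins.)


Treblecross: place X on empty cells; 3-in-a-row wins.
Playing within two cells of an existing X lets the opponent win at once, so sensible play treats the cells i-2..i+2 around each X as dead. The player left with no safe cell loses, so this is a normal-play take-away game on strips of safe cells.
Placing X at cell i (0-indexed) of a strip of k safe cells leaves independent strips of sizes max(0, i-2) and max(0, k-i-3). Hence G(k) = mex{ G(max(0,i-2)) XOR G(max(0,k-i-3)) : 0 <= i < k }, with G(0) = 0.
G(1): splits (0,0):0^0=0 -> mex({0}) = 1
G(2): splits (0,0):0^0=0 -> mex({0}) = 1
G(3): splits (0,0):0^0=0 -> mex({0}) = 1
G(4): splits (0,1):0^1=1 (0,0):0^0=0 -> mex({0, 1}) = 2
G(5): splits (0,2):0^1=1 (0,1):0^1=1 (0,0):0^0=0 -> mex({0, 1}) = 2
G(6) = mex({1}) = 0
G(7) = mex({0, 1, 2}) = 3
G(8) = mex({0, 1, 2}) = 3
G(9) = mex({0, 2}) = 1
G(10) = mex({0, 2, 3}) = 1
G(11) = mex({0, 3}) = 1
G(12) = mex({1, 3}) = 0
G(13) = mex({0, 1, 2, 3}) = 4
G(14) = mex({0, 1, 2}) = 3
G(15) = mex({0, 1, 2}) = 3
G(16) = mex({0, 1, 2, 4}) = 3
G(17) = mex({0, 1, 3, 4}) = 2
G(18) = mex({0, 1, 3, 4}) = 2
G(19) = mex({0, 1, 3, 5}) = 2
G(20) = mex({0, 1, 2, 3, 5}) = 4
G(21) = mex({0, 1, 2, 3, 5}) = 4
G(22) = mex({1, 2, 6}) = 0
G(23) = mex({0, 1, 2, 3, 4, 6}) = 5
G(24) = mex({0, 1, 2, 3, 4}) = 5
G(25) = mex({0, 1, 3, 4, 7}) = 2
G(26) = mex({0, 1, 3, 4, 5, 7}) = 2
G(27) = mex({0, 1, 3, 5}) = 2
Therefore G(27) = 2.

2


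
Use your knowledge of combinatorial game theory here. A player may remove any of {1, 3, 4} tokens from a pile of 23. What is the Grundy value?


The subtraction set is S = {1, 3, 4}.
G(k) = mex{ G(k - s) : s in S, s <= k }. We compute iteratively: G(0) = 0.
G(1) = mex({0}) = 1
G(2) = mex({1}) = 0
G(3) = mex({0}) = 1
G(4) = mex({0, 1}) = 2
G(5) = mex({0, 1, 2}) = 3
G(6) = mex({0, 1, 3}) = 2
G(7) = mex({1, 2}) = 0
G(8) = mex({0, 2, 3}) = 1
G(9) = mex({1, 2, 3}) = 0
G(10) = mex({0, 2}) = 1
Observe that G(7)..G(10) = 0, 1, 0, 1 repeats G(0)..G(3) = 0, 1, 0, 1.
For k >= max(S) = 4, G(k) is determined by the previous 4 values G(k-4)..G(k-1); a window of 4 consecutive values has recurred shifted by 7, so by induction G(k + 7) = G(k) for all k >= 0: the sequence is periodic from the start with period 7.
One period: G(0..6) = 0, 1, 0, 1, 2, 3, 2.
23 mod 7 = 2, so G(23) = G(2) = 0.

0


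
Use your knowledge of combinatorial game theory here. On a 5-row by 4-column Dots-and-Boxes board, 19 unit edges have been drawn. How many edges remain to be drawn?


Grid: 5 x 4 boxes, i.e. 6 rows and 5 columns of dots.
Horizontal edges: (rows + 1) * cols = 6 * 4 = 24
Vertical edges: rows * (cols + 1) = 5 * 5 = 25
Total edges: 24 + 25 = 49
Edges drawn: 19
Remaining: 49 - 19 = 30

30


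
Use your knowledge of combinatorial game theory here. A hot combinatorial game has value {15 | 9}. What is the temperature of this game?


The game is {15 | 9}, a switch {a | b} with numbers a > b.
Cooling {a | b} by t gives {a - t | b + t}, which stops being hot when a - t = b + t, i.e. at t = (a - b)/2. So the temperature of a switch is (a - b)/2.
Temperature = (Left option - Right option) / 2
= (15 - (9)) / 2
= 6 / 2
= 3

3


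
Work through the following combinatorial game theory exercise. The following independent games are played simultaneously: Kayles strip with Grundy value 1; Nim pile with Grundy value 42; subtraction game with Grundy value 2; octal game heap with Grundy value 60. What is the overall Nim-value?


By the Sprague-Grundy theorem, the Grundy value of a sum of games is the XOR of individual Grundy values.
Kayles strip: Grundy value = 1. Running XOR: 0 XOR 1 = 1
Nim pile: Grundy value = 42. Running XOR: 1 XOR 42 = 43
subtraction game: Grundy value = 2. Running XOR: 43 XOR 2 = 41
octal game heap: Grundy value = 60. Running XOR: 41 XOR 60 = 21
The combined Grundy value is 21.

21


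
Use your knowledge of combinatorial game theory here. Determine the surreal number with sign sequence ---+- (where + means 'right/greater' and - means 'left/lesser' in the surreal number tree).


Sign expansion: ---+-
Rule: track bounds (lo, hi), initially (-inf, +inf). On '+', the current value becomes lo and we move to the simplest number in (value, hi): value + 1 if hi = +inf, otherwise the midpoint (value + hi)/2. On '-', the current value becomes hi and we move to value - 1 if lo = -inf, otherwise the midpoint (lo + value)/2.
Start at 0.
Step 1: sign = -, move left. Bounds: (-inf, 0). Value = -1
Step 2: sign = -, move left. Bounds: (-inf, -1). Value = -2
Step 3: sign = -, move left. Bounds: (-inf, -2). Value = -3
Step 4: sign = +, move right. Bounds: (-3, -2). Value = -5/2
Step 5: sign = -, move left. Bounds: (-3, -5/2). Value = -11/4
The surreal number with sign expansion ---+- is -11/4.

-11/4


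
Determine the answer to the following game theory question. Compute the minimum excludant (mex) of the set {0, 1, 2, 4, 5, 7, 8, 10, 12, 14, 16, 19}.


Set = {0, 1, 2, 4, 5, 7, 8, 10, 12, 14, 16, 19}
0 is in the set.
1 is in the set.
2 is in the set.
3 is NOT in the set. This is the mex.
mex = 3

3


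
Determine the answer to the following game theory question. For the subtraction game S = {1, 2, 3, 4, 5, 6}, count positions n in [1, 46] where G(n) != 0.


Subtraction set S = {1, 2, 3, 4, 5, 6}, so G(n) = n mod 7.
G(n) = 0 when n is a multiple of 7.
Multiples of 7 in [1, 46]: 6
N-positions (nonzero Grundy) = 46 - 6 = 40

40


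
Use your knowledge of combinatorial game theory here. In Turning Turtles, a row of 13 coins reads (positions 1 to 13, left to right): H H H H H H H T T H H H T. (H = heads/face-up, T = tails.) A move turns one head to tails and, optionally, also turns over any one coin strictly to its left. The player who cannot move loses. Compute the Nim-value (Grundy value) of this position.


Coins: H H H H H H H T T H H H T
Key fact: a single head at position k behaves exactly like a Nim heap of size k (turning it to T and optionally flipping a coin at j < k corresponds to moving the heap from k to j, or to 0), and heads combine as a disjunctive sum (two heads at the same place would cancel, matching j XOR j = 0). So the Nim-value is the XOR of the 1-indexed positions of the heads.
Face-up positions (1-indexed): [1, 2, 3, 4, 5, 6, 7, 10, 11, 12]
XOR 0 with 1: 0 XOR 1 = 1
XOR 1 with 2: 1 XOR 2 = 3
XOR 3 with 3: 3 XOR 3 = 0
XOR 0 with 4: 0 XOR 4 = 4
XOR 4 with 5: 4 XOR 5 = 1
XOR 1 with 6: 1 XOR 6 = 7
XOR 7 with 7: 7 XOR 7 = 0
XOR 0 with 10: 0 XOR 10 = 10
XOR 10 with 11: 10 XOR 11 = 1
XOR 1 with 12: 1 XOR 12 = 13
Nim-value = 13

13


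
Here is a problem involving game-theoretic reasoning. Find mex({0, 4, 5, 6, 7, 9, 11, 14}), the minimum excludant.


Set = {0, 4, 5, 6, 7, 9, 11, 14}
0 is in the set.
1 is NOT in the set. This is the mex.
mex = 1

1


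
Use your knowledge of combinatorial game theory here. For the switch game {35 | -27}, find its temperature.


The game is {35 | -27}, a switch {a | b} with numbers a > b.
Cooling {a | b} by t gives {a - t | b + t}, which stops being hot when a - t = b + t, i.e. at t = (a - b)/2. So the temperature of a switch is (a - b)/2.
Temperature = (Left option - Right option) / 2
= (35 - (-27)) / 2
= 62 / 2
= 31

31


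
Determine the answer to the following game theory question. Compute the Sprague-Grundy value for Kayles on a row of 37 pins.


Kayles: a move removes 1 or 2 adjacent pins from a contiguous row.
Removing pins from a row of k leaves two independent rows (a, b) with a + b = k - 1 (one pin) or a + b = k - 2 (two pins); an end removal gives a = 0.
By Sprague-Grundy, G(k) = mex{ G(a) XOR G(b) } over all these splits. G(0) = 0.
G(1): splits (0,0):0^0=0 -> mex({0}) = 1
G(2): splits (0,1):0^1=1 (0,0):0^0=0 -> mex({0, 1}) = 2
G(3): splits (0,2):0^2=2 (1,1):1^1=0 (0,1):0^1=1 -> mex({0, 1, 2}) = 3
G(4): splits (0,3):0^3=3 (1,2):1^2=3 (0,2):0^2=2 (1,1):1^1=0 -> mex({0, 2, 3}) = 1
G(5): splits (0,4):0^1=1 (1,3):1^3=2 (2,2):2^2=0 (0,3):0^3=3 (1,2):1^2=3 -> mex({0, 1, 2, 3}) = 4
G(6) = mex({0, 1, 2, 4}) = 3
G(7) = mex({0, 1, 3, 4, 5}) = 2
G(8) = mex({0, 2, 3, 5, 6}) = 1
G(9) = mex({0, 1, 2, 3, 6, 7}) = 4
G(10) = mex({0, 1, 3, 4, 5, 7}) = 2
G(11) = mex({0, 1, 2, 3, 4, 5}) = 6
G(12) = mex({0, 1, 2, 3, 5, 6, 7}) = 4
G(13) = mex({0, 2, 3, 4, 6, 7}) = 1
G(14) = mex({0, 1, 4, 5, 6, 7}) = 2
G(15) = mex({0, 1, 2, 3, 4, 5, 6}) = 7
G(16) = mex({0, 2, 3, 5, 6, 7}) = 1
G(17) = mex({0, 1, 2, 3, 5, 6, 7}) = 4
G(18) = mex({0, 1, 2, 4, 5, 6}) = 3
G(19) = mex({0, 1, 3, 4, 5, 7}) = 2
G(20) = mex({0, 2, 3, 4, 5, 6, 7}) = 1
G(21) = mex({0, 1, 2, 3, 5, 6, 7}) = 4
G(22) = mex({0, 1, 2, 3, 4, 5, 7}) = 6
G(23) = mex({0, 1, 2, 3, 4, 5, 6}) = 7
G(24) = mex({0, 1, 2, 3, 5, 6, 7}) = 4
G(25) = mex({0, 2, 3, 4, 6, 7}) = 1
G(26) = mex({0, 1, 3, 4, 5, 6, 7}) = 2
G(27) = mex({0, 1, 2, 3, 4, 5, 6, 7}) = 8
G(28) = mex({0, 1, 2, 3, 4, 6, 7, 8}) = 5
G(29) = mex({0, 1, 2, 3, 5, 6, 7, 8, 9}) = 4
G(30) = mex({0, 1, 2, 3, 4, 5, 6, 9, 10}) = 7
G(31) = mex({0, 1, 3, 4, 5, 7, 10, 11}) = 2
G(32) = mex({0, 2, 3, 4, 5, 6, 7, 9, 11}) = 1
G(33) = mex({0, 1, 2, 3, 4, 5, 6, 7, 9, 12}) = 8
G(34) = mex({0, 1, 2, 3, 4, 5, 7, 8, 11, 12}) = 6
G(35) = mex({0, 1, 2, 3, 4, 5, 6, 8, 9, 10, 11}) = 7
G(36) = mex({0, 1, 2, 3, 5, 6, 7, 9, 10}) = 4
G(37) = mex({0, 2, 3, 4, 6, 7, 9, 10, 11, 12}) = 1
Therefore G(37) = 1.

1


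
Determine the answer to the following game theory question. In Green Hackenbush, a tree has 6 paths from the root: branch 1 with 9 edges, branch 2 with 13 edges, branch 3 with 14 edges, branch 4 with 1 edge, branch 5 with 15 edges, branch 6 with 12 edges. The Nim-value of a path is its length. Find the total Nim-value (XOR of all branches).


The tree has 6 branches from the ground vertex.
In Green Hackenbush, the Nim-value of a simple path of length k is k.
Branch 1: length 9, Nim-value = 9
Branch 2: length 13, Nim-value = 13
Branch 3: length 14, Nim-value = 14
Branch 4: length 1, Nim-value = 1
Branch 5: length 15, Nim-value = 15
Branch 6: length 12, Nim-value = 12
Total Nim-value = XOR of all branch values:
0 XOR 9 = 9
9 XOR 13 = 4
4 XOR 14 = 10
10 XOR 1 = 11
11 XOR 15 = 4
4 XOR 12 = 8
Nim-value of the tree = 8

8
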